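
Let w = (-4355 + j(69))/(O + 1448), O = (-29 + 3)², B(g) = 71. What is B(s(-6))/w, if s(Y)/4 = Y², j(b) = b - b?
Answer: -150804/4355 ≈ -34.628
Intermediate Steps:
j(b) = 0
s(Y) = 4*Y²
O = 676 (O = (-26)² = 676)
w = -4355/2124 (w = (-4355 + 0)/(676 + 1448) = -4355/2124 ≈ -2.0504)
B(s(-6))/w = 71/(-4355/2124) = 71*(-2124/4355) = -150804/4355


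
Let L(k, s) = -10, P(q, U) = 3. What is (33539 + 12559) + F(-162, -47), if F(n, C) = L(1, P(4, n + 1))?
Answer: 46088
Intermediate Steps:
F(n, C) = -10
(33539 + 12559) + F(-162, -47) = (33539 + 12559) - 10 = 46098 - 10 = 46088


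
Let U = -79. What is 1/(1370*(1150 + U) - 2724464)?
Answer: -1/1257194 ≈ -7.9542e-7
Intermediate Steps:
1/(1370*(1150 + U) - 2724464) = 1/(1370*(1150 - 79) - 2724464) = 1/(1370*1071 - 2724464) = 1/(1467270 - 2724464) = 1/(-1257194) = -1/1257194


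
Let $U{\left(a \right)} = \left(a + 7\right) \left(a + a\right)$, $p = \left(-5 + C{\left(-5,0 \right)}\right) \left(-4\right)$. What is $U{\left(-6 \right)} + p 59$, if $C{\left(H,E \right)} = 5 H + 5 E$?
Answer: $7068$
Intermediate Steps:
$C{\left(H,E \right)} = 5 E + 5 H$
$p = 120$ ($p = \left(-5 + \left(5 \cdot 0 + 5 \left(-5\right)\right)\right) \left(-4\right) = \left(-5 + \left(0 - 25\right)\right) \left(-4\right) = \left(-5 - 25\right) \left(-4\right) = \left(-30\right) \left(-4\right) = 120$)
$U{\left(a \right)} = 2 a \left(7 + a\right)$ ($U{\left(a \right)} = \left(7 + a\right) 2 a = 2 a \left(7 + a\right)$)
$U{\left(-6 \right)} + p 59 = 2 \left(-6\right) \left(7 - 6\right) + 120 \cdot 59 = 2 \left(-6\right) 1 + 7080 = -12 + 7080 = 7068$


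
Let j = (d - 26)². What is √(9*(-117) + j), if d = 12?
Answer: I*√857 ≈ 29.275*I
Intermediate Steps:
j = 196 (j = (12 - 26)² = (-14)² = 196)
√(9*(-117) + j) = √(9*(-117) + 196) = √(-1053 + 196) = √(-857) = I*√857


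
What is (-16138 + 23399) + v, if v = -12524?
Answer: -5263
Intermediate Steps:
(-16138 + 23399) + v = (-16138 + 23399) - 12524 = 7261 - 12524 = -5263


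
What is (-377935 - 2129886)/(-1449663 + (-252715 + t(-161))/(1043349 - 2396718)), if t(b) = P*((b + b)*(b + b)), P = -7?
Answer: 3394007198949/1961927986144 ≈ 1.7299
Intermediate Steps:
t(b) = -28*b² (t(b) = -7*(b + b)*(b + b) = -7*2*b*2*b = -28*b²)
(-377935 - 2129886)/(-1449663 + (-252715 + t(-161))/(1043349 - 2396718)) = (-377935 - 2129886)/(-1449663 + (-252715 - 28*(-161)²)/(1043349 - 2396718)) = -2507821/(-1449663 + (-252715 - 28*25921)/(-1353369)) = -2507821/(-1449663 + (-252715 - 725788)*(-1/1353369)) = -2507821/(-1449663 - 978503*(-1/1353369)) = -2507821/(-1449663 + 978503/1353369) = -2507821/(-1961927986144/1353369) = -2507821*(-1353369/1961927986144) = 3394007198949/1961927986144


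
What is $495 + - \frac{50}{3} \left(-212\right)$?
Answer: $\frac{12085}{3} \approx 4028.3$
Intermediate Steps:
$495 + - \frac{50}{3} \left(-212\right) = 495 + \left(-50\right) \frac{1}{3} \left(-212\right) = 495 - - \frac{10600}{3} = 495 + \frac{10600}{3} = \frac{12085}{3}$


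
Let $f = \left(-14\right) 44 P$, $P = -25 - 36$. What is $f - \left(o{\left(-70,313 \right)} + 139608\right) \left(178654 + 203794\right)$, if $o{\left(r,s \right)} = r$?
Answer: $-53365991448$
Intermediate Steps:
$P = -61$ ($P = -25 - 36 = -61$)
$f = 37576$ ($f = \left(-14\right) 44 \left(-61\right) = \left(-616\right) \left(-61\right) = 37576$)
$f - \left(o{\left(-70,313 \right)} + 139608\right) \left(178654 + 203794\right) = 37576 - \left(-70 + 139608\right) \left(178654 + 203794\right) = 37576 - 139538 \cdot 382448 = 37576 - 53366029024 = -53365991448$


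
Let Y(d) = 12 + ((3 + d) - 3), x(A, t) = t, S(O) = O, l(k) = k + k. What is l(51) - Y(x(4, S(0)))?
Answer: 90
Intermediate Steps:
l(k) = 2*k
Y(d) = 12 + d
l(51) - Y(x(4, S(0))) = 2*51 - (12 + 0) = 102 - 1*12 = 102 - 12 = 90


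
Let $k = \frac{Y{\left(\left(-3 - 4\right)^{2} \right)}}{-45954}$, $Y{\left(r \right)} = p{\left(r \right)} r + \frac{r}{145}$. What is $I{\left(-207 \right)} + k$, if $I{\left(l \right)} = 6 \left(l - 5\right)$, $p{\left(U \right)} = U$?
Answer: $- \frac{4238051977}{3331665} \approx -1272.1$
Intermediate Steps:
$Y{\left(r \right)} = r^{2} + \frac{r}{145}$ ($Y{\left(r \right)} = r r + \frac{r}{145} = r^{2} + r \frac{1}{145} = r^{2} + \frac{r}{145}$)
$I{\left(l \right)} = -30 + 6 l$ ($I{\left(l \right)} = 6 \left(-5 + l\right) = -30 + 6 l$)
$k = - \frac{174097}{3331665}$ ($k = \frac{\left(-3 - 4\right)^{2} \left(\frac{1}{145} + \left(-3 - 4\right)^{2}\right)}{-45954} = \left(-7\right)^{2} \left(\frac{1}{145} + \left(-7\right)^{2}\right) \left(- \frac{1}{45954}\right) = 49 \left(\frac{1}{145} + 49\right) \left(- \frac{1}{45954}\right) = 49 \cdot \frac{7106}{145} \left(- \frac{1}{45954}\right) = \frac{348194}{145} \left(- \frac{1}{45954}\right) = - \frac{174097}{3331665} \approx -0.052255$)
$I{\left(-207 \right)} + k = \left(-30 + 6 \left(-207\right)\right) - \frac{174097}{3331665} = \left(-30 - 1242\right) - \frac{174097}{3331665} = -1272 - \frac{174097}{3331665} = - \frac{4238051977}{3331665}$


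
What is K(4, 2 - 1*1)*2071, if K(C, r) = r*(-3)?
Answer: -6213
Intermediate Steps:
K(C, r) = -3*r
K(4, 2 - 1*1)*2071 = -3*(2 - 1*1)*2071 = -3*(2 - 1)*2071 = -3*1*2071 = -3*2071 = -6213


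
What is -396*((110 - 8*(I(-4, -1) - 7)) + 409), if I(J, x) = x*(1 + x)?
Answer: -227700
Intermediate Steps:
-396*((110 - 8*(I(-4, -1) - 7)) + 409) = -396*((110 - 8*(-(1 - 1) - 7)) + 409) = -396*((110 - 8*(-1*0 - 7)) + 409) = -396*((110 - 8*(0 - 7)) + 409) = -396*((110 - 8*(-7)) + 409) = -396*((110 - 1*(-56)) + 409) = -396*((110 + 56) + 409) = -396*(166 + 409) = -396*575 = -227700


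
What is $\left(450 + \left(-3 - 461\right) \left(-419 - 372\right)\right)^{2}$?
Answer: $135037140676$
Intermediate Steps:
$\left(450 + \left(-3 - 461\right) \left(-419 - 372\right)\right)^{2} = \left(450 - -367024\right)^{2} = \left(450 + 367024\right)^{2} = 367474^{2} = 135037140676$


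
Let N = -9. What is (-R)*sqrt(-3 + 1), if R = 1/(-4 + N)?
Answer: I*sqrt(2)/13 ≈ 0.10879*I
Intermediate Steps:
R = -1/13 (R = 1/(-4 - 9) = 1/(-13) = -1/13 ≈ -0.076923)
(-R)*sqrt(-3 + 1) = (-1*(-1/13))*sqrt(-3 + 1) = sqrt(-2)/13 = (I*sqrt(2))/13 = I*sqrt(2)/13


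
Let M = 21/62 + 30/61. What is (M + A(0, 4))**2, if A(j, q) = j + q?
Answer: 333756361/14303524 ≈ 23.334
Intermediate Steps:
M = 3141/3782 (M = 21*(1/62) + 30*(1/61) = 21/62 + 30/61 = 3141/3782 ≈ 0.83051)
(M + A(0, 4))**2 = (3141/3782 + (0 + 4))**2 = (3141/3782 + 4)**2 = (18269/3782)**2 = 333756361/14303524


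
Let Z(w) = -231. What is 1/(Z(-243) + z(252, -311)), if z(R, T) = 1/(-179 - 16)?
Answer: -195/45046 ≈ -0.0043289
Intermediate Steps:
z(R, T) = -1/195 (z(R, T) = 1/(-195) = -1/195)
1/(Z(-243) + z(252, -311)) = 1/(-231 - 1/195) = 1/(-45046/195) = -195/45046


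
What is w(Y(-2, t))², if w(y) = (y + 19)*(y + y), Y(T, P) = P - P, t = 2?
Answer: 0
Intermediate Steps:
Y(T, P) = 0
w(y) = 2*y*(19 + y) (w(y) = (19 + y)*(2*y) = 2*y*(19 + y))
w(Y(-2, t))² = (2*0*(19 + 0))² = (2*0*19)² = 0² = 0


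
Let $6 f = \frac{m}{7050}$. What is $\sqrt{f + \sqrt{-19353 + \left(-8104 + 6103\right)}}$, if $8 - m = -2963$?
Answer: $\frac{\sqrt{139637 + 1988100 i \sqrt{21354}}}{1410} \approx 8.5499 + 8.5458 i$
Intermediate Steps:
$m = 2971$ ($m = 8 - -2963 = 8 + 2963 = 2971$)
$f = \frac{2971}{42300}$ ($f = \frac{2971 \cdot \frac{1}{7050}}{6} = \frac{1}{6} \cdot \frac{2971}{7050} = \frac{2971}{42300} \approx 0.070236$)
$\sqrt{f + \sqrt{-19353 + \left(-8104 + 6103\right)}} = \sqrt{\frac{2971}{42300} + \sqrt{-19353 + \left(-8104 + 6103\right)}} = \sqrt{\frac{2971}{42300} + \sqrt{-19353 - 2001}} = \sqrt{\frac{2971}{42300} + \sqrt{-21354}} = \sqrt{\frac{2971}{42300} + i \sqrt{21354}}$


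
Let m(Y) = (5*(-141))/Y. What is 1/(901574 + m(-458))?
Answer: 458/412921597 ≈ 1.1092e-6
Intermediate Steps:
m(Y) = -705/Y
1/(901574 + m(-458)) = 1/(901574 - 705/(-458)) = 1/(901574 - 705*(-1/458)) = 1/(901574 + 705/458) = 1/(412921597/458) = 458/412921597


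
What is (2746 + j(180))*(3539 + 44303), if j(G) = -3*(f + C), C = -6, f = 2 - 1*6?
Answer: 132809392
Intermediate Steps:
f = -4 (f = 2 - 6 = -4)
j(G) = 30 (j(G) = -3*(-4 - 6) = -3*(-10) = 30)
(2746 + j(180))*(3539 + 44303) = (2746 + 30)*(3539 + 44303) = 2776*47842 = 132809392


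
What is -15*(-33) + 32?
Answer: 527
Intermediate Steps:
-15*(-33) + 32 = 495 + 32 = 527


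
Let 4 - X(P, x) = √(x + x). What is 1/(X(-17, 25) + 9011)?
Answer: 1803/16254035 + √2/16254035 ≈ 0.00011101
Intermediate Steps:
X(P, x) = 4 - √2*√x (X(P, x) = 4 - √(x + x) = 4 - √(2*x) = 4 - √2*√x)
1/(X(-17, 25) + 9011) = 1/((4 - √2*√25) + 9011) = 1/((4 - 1*√2*5) + 9011) = 1/((4 - 5*√2) + 9011) = 1/(9015 - 5*√2)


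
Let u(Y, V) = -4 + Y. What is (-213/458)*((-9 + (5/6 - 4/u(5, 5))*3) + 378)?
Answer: -153147/916 ≈ -167.19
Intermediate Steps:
(-213/458)*((-9 + (5/6 - 4/u(5, 5))*3) + 378) = (-213/458)*((-9 + (5/6 - 4/(-4 + 5))*3) + 378) = (-213*1/458)*((-9 + (5*(⅙) - 4/1)*3) + 378) = -213*((-9 + (⅚ - 4*1)*3) + 378)/458 = -213*((-9 + (⅚ - 4)*3) + 378)/458 = -213*((-9 - 19/6*3) + 378)/458 = -213*((-9 - 19/2) + 378)/458 = -213*(-37/2 + 378)/458 = -213/458*719/2 = -153147/916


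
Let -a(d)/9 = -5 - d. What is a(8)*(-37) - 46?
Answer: -4375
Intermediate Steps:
a(d) = 45 + 9*d (a(d) = -9*(-5 - d) = 45 + 9*d)
a(8)*(-37) - 46 = (45 + 9*8)*(-37) - 46 = (45 + 72)*(-37) - 46 = 117*(-37) - 46 = -4329 - 46 = -4375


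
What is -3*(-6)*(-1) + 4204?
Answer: 4186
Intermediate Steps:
-3*(-6)*(-1) + 4204 = 18*(-1) + 4204 = -18 + 4204 = 4186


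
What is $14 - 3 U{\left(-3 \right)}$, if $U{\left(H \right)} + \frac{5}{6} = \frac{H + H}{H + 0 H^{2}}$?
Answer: $\frac{21}{2} \approx 10.5$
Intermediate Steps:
$U{\left(H \right)} = \frac{7}{6}$ ($U{\left(H \right)} = - \frac{5}{6} + \frac{H + H}{H + 0 H^{2}} = - \frac{5}{6} + \frac{2 H}{H + 0} = - \frac{5}{6} + \frac{2 H}{H} = - \frac{5}{6} + 2 = \frac{7}{6}$)
$14 - 3 U{\left(-3 \right)} = 14 - \frac{7}{2} = \frac{21}{2}$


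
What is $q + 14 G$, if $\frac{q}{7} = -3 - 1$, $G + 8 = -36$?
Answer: $-644$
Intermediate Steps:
$G = -44$ ($G = -8 - 36 = -44$)
$q = -28$ ($q = 7 \left(-3 - 1\right) = 7 \left(-4\right) = -28$)
$q + 14 G = -28 + 14 \left(-44\right) = -28 - 616 = -644$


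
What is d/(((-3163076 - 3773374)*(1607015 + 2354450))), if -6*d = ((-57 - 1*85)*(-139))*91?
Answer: 898079/82435511697750 ≈ 1.0894e-8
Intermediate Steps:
d = -898079/3 (d = -(-57 - 1*85)*(-139)*91/6 = -(-57 - 85)*(-139)*91/6 = -(-142*(-139))*91/6 = -9869*91/3 = -⅙*1796158 = -898079/3 ≈ -2.9936e+5)
d/(((-3163076 - 3773374)*(1607015 + 2354450))) = -898079*1/((-3163076 - 3773374)*(1607015 + 2354450))/3 = -898079/(3*((-6936450*3961465))) = -898079/3/(-27478503899250) = -898079/3*(-1/27478503899250) = 898079/82435511697750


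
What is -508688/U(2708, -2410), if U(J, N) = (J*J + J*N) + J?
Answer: -127172/202423 ≈ -0.62825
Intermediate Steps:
U(J, N) = J + J² + J*N (U(J, N) = (J² + J*N) + J = J + J² + J*N)
-508688/U(2708, -2410) = -508688*1/(2708*(1 + 2708 - 2410)) = -508688/(2708*299) = -508688/809692 = -508688*1/809692 = -127172/202423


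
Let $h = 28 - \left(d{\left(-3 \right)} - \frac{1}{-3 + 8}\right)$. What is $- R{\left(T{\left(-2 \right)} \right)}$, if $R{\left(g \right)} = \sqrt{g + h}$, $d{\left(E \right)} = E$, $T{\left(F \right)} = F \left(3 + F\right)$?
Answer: $- \frac{\sqrt{730}}{5} \approx -5.4037$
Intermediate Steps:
$h = \frac{156}{5}$ ($h = 28 - \left(-3 - \frac{1}{-3 + 8}\right) = 28 - \left(-3 - \frac{1}{5}\right) = 28 - - \frac{16}{5} = 28 + \frac{16}{5} = \frac{156}{5} \approx 31.2$)
$R{\left(g \right)} = \sqrt{\frac{156}{5} + g}$ ($R{\left(g \right)} = \sqrt{g + \frac{156}{5}} = \sqrt{\frac{156}{5} + g}$)
$- R{\left(T{\left(-2 \right)} \right)} = - \frac{\sqrt{780 + 25 \left(- 2 \left(3 - 2\right)\right)}}{5} = - \frac{\sqrt{780 + 25 \left(\left(-2\right) 1\right)}}{5} = - \frac{\sqrt{780 + 25 \left(-2\right)}}{5} = - \frac{\sqrt{780 - 50}}{5} = - \frac{\sqrt{730}}{5}$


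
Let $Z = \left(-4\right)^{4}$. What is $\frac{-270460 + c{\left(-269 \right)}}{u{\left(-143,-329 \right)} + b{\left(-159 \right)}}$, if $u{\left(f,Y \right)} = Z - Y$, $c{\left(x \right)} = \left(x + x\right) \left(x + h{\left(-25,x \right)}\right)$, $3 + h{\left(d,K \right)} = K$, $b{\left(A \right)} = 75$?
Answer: $\frac{3433}{110} \approx 31.209$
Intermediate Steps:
$h{\left(d,K \right)} = -3 + K$
$Z = 256$
$c{\left(x \right)} = 2 x \left(-3 + 2 x\right)$ ($c{\left(x \right)} = \left(x + x\right) \left(x + \left(-3 + x\right)\right) = 2 x \left(-3 + 2 x\right)$)
$u{\left(f,Y \right)} = 256 - Y$
$\frac{-270460 + c{\left(-269 \right)}}{u{\left(-143,-329 \right)} + b{\left(-159 \right)}} = \frac{-270460 + 2 \left(-269\right) \left(-3 + 2 \left(-269\right)\right)}{\left(256 - -329\right) + 75} = \frac{-270460 + 2 \left(-269\right) \left(-3 - 538\right)}{\left(256 + 329\right) + 75} = \frac{-270460 + 2 \left(-269\right) \left(-541\right)}{585 + 75} = \frac{-270460 + 291058}{660} = 20598 \cdot \frac{1}{660} = \frac{3433}{110}$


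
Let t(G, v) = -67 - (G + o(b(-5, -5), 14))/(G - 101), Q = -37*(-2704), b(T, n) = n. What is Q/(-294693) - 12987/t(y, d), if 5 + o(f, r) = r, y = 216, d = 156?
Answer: 6758955205/35952546 ≈ 188.00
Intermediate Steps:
Q = 100048
o(f, r) = -5 + r
t(G, v) = -67 - (9 + G)/(-101 + G) (t(G, v) = -67 - (G + (-5 + 14))/(G - 101) = -67 - (G + 9)/(-101 + G) = -67 - (9 + G)/(-101 + G))
Q/(-294693) - 12987/t(y, d) = 100048/(-294693) - 12987*(-101 + 216)/(2*(3379 - 34*216)) = 100048*(-1/294693) - 12987*115/(2*(3379 - 7344)) = -100048/294693 - 12987/(2*(1/115)*(-3965)) = -100048/294693 - 12987/(-1586/23) = -100048/294693 - 12987*(-23/1586) = -100048/294693 + 22977/122 = 6758955205/35952546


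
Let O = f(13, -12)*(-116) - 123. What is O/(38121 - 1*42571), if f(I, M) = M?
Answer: -1269/4450 ≈ -0.28517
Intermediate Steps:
O = 1269 (O = -12*(-116) - 123 = 1392 - 123 = 1269)
O/(38121 - 1*42571) = 1269/(38121 - 1*42571) = 1269/(38121 - 42571) = 1269/(-4450) = 1269*(-1/4450) = -1269/4450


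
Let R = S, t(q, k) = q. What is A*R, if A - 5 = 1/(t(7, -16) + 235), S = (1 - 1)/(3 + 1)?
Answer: 0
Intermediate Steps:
S = 0 (S = 0/4 = 0*(¼) = 0)
R = 0
A = 1211/242 (A = 5 + 1/(7 + 235) = 5 + 1/242 = 1211/242 ≈ 5.0041)
A*R = (1211/242)*0 = 0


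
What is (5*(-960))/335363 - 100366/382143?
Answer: -35493329258/128156622909 ≈ -0.27695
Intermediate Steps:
(5*(-960))/335363 - 100366/382143 = -4800*1/335363 - 100366*1/382143 = -4800/335363 - 100366/382143 = -35493329258/128156622909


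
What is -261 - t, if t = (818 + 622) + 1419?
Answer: -3120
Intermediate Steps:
t = 2859 (t = 1440 + 1419 = 2859)
-261 - t = -261 - 1*2859 = -261 - 2859 = -3120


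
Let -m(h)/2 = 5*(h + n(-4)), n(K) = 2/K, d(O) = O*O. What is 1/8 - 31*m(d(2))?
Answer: 8681/8 ≈ 1085.1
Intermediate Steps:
d(O) = O**2
m(h) = 5 - 10*h (m(h) = -10*(h + 2/(-4)) = -10*(h + 2*(-1/4)) = -10*(h - 1/2) = -10*(-1/2 + h) = -2*(-5/2 + 5*h) = 5 - 10*h)
1/8 - 31*m(d(2)) = 1/8 - 31*(5 - 10*2**2) = 1/8 - 31*(5 - 10*4) = 1/8 - 31*(5 - 40) = 1/8 - 31*(-35) = 1/8 + 1085 = 8681/8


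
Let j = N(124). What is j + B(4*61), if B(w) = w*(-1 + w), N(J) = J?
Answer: 59416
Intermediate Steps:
j = 124
j + B(4*61) = 124 + (4*61)*(-1 + 4*61) = 124 + 244*(-1 + 244) = 124 + 244*243 = 124 + 59292 = 59416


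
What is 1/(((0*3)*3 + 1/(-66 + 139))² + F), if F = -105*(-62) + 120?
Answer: 5329/35331271 ≈ 0.00015083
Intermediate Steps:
F = 6630 (F = 6510 + 120 = 6630)
1/(((0*3)*3 + 1/(-66 + 139))² + F) = 1/(((0*3)*3 + 1/(-66 + 139))² + 6630) = 1/((0*3 + 1/73)² + 6630) = 1/((0 + 1/73)² + 6630) = 1/((1/73)² + 6630) = 1/(1/5329 + 6630) = 1/(35331271/5329) = 5329/35331271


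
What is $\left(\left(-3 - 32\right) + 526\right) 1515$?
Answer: $743865$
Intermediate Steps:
$\left(\left(-3 - 32\right) + 526\right) 1515 = \left(-35 + 526\right) 1515 = 491 \cdot 1515 = 743865$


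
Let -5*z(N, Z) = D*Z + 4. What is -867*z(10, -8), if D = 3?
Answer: -3468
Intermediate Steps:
z(N, Z) = -⅘ - 3*Z/5 (z(N, Z) = -(3*Z + 4)/5 = -(4 + 3*Z)/5 = -⅘ - 3*Z/5)
-867*z(10, -8) = -867*(-⅘ - ⅗*(-8)) = -867*(-⅘ + 24/5) = -867*4 = -3468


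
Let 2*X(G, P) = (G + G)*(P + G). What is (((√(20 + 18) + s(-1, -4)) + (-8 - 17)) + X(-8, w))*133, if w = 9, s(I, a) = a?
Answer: -4921 + 133*√38 ≈ -4101.1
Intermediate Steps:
X(G, P) = G*(G + P) (X(G, P) = ((G + G)*(P + G))/2 = ((2*G)*(G + P))/2 = (2*G*(G + P))/2 = G*(G + P))
(((√(20 + 18) + s(-1, -4)) + (-8 - 17)) + X(-8, w))*133 = (((√(20 + 18) - 4) + (-8 - 17)) - 8*(-8 + 9))*133 = (((√38 - 4) - 25) - 8*1)*133 = (((-4 + √38) - 25) - 8)*133 = ((-29 + √38) - 8)*133 = (-37 + √38)*133 = -4921 + 133*√38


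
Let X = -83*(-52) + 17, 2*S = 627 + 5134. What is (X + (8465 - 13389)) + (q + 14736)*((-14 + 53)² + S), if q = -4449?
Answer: 90555279/2 ≈ 4.5278e+7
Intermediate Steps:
S = 5761/2 (S = (627 + 5134)/2 = (½)*5761 = 5761/2 ≈ 2880.5)
X = 4333 (X = 4316 + 17 = 4333)
(X + (8465 - 13389)) + (q + 14736)*((-14 + 53)² + S) = (4333 + (8465 - 13389)) + (-4449 + 14736)*((-14 + 53)² + 5761/2) = (4333 - 4924) + 10287*(39² + 5761/2) = -591 + 10287*(1521 + 5761/2) = -591 + 10287*(8803/2) = -591 + 90556461/2 = 90555279/2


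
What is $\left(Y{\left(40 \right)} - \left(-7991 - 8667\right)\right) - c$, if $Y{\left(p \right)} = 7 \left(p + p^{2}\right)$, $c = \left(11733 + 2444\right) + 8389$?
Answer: $5572$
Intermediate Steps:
$c = 22566$ ($c = 14177 + 8389 = 22566$)
$Y{\left(p \right)} = 7 p + 7 p^{2}$
$\left(Y{\left(40 \right)} - \left(-7991 - 8667\right)\right) - c = \left(7 \cdot 40 \left(1 + 40\right) - \left(-7991 - 8667\right)\right) - 22566 = \left(7 \cdot 40 \cdot 41 - \left(-7991 - 8667\right)\right) - 22566 = \left(11480 - -16658\right) - 22566 = \left(11480 + 16658\right) - 22566 = 28138 - 22566 = 5572$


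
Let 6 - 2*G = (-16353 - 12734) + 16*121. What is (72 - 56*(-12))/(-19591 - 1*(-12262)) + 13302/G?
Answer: 58258636/66344551 ≈ 0.87812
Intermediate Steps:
G = 27157/2 (G = 3 - ((-16353 - 12734) + 16*121)/2 = 3 - (-29087 + 1936)/2 = 3 - ½*(-27151) = 3 + 27151/2 = 27157/2 ≈ 13579.)
(72 - 56*(-12))/(-19591 - 1*(-12262)) + 13302/G = (72 - 56*(-12))/(-19591 - 1*(-12262)) + 13302/(27157/2) = (72 + 672)/(-19591 + 12262) + 13302*(2/27157) = 744/(-7329) + 26604/27157 = 744*(-1/7329) + 26604/27157 = -248/2443 + 26604/27157 = 58258636/66344551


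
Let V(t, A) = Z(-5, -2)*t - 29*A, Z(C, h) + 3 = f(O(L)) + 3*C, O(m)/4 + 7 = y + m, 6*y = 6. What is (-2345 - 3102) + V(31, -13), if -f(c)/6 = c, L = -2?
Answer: 324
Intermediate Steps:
y = 1 (y = (1/6)*6 = 1)
O(m) = -24 + 4*m (O(m) = -28 + 4*(1 + m) = -28 + (4 + 4*m) = -24 + 4*m)
f(c) = -6*c
Z(C, h) = 189 + 3*C (Z(C, h) = -3 + (-6*(-24 + 4*(-2)) + 3*C) = -3 + (-6*(-24 - 8) + 3*C) = -3 + (-6*(-32) + 3*C) = -3 + (192 + 3*C) = 189 + 3*C)
V(t, A) = -29*A + 174*t (V(t, A) = (189 + 3*(-5))*t - 29*A = (189 - 15)*t - 29*A = 174*t - 29*A = -29*A + 174*t)
(-2345 - 3102) + V(31, -13) = (-2345 - 3102) + (-29*(-13) + 174*31) = -5447 + (377 + 5394) = -5447 + 5771 = 324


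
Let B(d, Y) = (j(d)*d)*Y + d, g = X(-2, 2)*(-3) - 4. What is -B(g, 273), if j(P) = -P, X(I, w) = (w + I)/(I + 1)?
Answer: 4372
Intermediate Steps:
X(I, w) = (I + w)/(1 + I)
g = -4 (g = ((-2 + 2)/(1 - 2))*(-3) - 4 = (0/(-1))*(-3) - 4 = -1*0*(-3) - 4 = 0*(-3) - 4 = 0 - 4 = -4)
B(d, Y) = d - Y*d² (B(d, Y) = ((-d)*d)*Y + d = (-d²)*Y + d = -Y*d² + d = d - Y*d²)
-B(g, 273) = -(-4)*(1 - 1*273*(-4)) = -(-4)*(1 + 1092) = -(-4)*1093 = -1*(-4372) = 4372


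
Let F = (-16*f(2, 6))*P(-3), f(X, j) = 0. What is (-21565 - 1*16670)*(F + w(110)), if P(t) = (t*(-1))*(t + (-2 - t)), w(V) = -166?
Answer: 6347010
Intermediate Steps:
P(t) = 2*t (P(t) = -t*(-2) = 2*t)
F = 0 (F = (-16*0)*(2*(-3)) = 0*(-6) = 0)
(-21565 - 1*16670)*(F + w(110)) = (-21565 - 1*16670)*(0 - 166) = (-21565 - 16670)*(-166) = -38235*(-166) = 6347010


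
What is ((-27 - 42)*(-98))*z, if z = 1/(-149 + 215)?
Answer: 1127/11 ≈ 102.45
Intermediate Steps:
z = 1/66 ≈ 0.015152
((-27 - 42)*(-98))*z = ((-27 - 42)*(-98))*(1/66) = -69*(-98)*(1/66) = 6762*(1/66) = 1127/11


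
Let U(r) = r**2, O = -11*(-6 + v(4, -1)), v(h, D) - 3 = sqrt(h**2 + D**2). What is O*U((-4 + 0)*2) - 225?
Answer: 1887 - 704*sqrt(17) ≈ -1015.7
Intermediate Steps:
v(h, D) = 3 + sqrt(D**2 + h**2) (v(h, D) = 3 + sqrt(h**2 + D**2) = 3 + sqrt(D**2 + h**2))
O = 33 - 11*sqrt(17) (O = -11*(-6 + (3 + sqrt((-1)**2 + 4**2))) = -11*(-6 + (3 + sqrt(1 + 16))) = -11*(-6 + (3 + sqrt(17))) = -11*(-3 + sqrt(17)) = 33 - 11*sqrt(17) ≈ -12.354)
O*U((-4 + 0)*2) - 225 = (33 - 11*sqrt(17))*((-4 + 0)*2)**2 - 225 = (33 - 11*sqrt(17))*(-4*2)**2 - 225 = (33 - 11*sqrt(17))*(-8)**2 - 225 = (33 - 11*sqrt(17))*64 - 225 = (2112 - 704*sqrt(17)) - 225 = 1887 - 704*sqrt(17)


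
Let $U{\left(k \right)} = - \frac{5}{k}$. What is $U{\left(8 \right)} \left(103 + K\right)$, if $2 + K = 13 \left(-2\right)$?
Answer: $- \frac{375}{8} \approx -46.875$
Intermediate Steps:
$K = -28$ ($K = -2 + 13 \left(-2\right) = -2 - 26 = -28$)
$U{\left(8 \right)} \left(103 + K\right) = - \frac{5}{8} \left(103 - 28\right) = \left(-5\right) \frac{1}{8} \cdot 75 = \left(- \frac{5}{8}\right) 75 = - \frac{375}{8}$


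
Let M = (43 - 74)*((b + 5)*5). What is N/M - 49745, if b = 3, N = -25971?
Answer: -61657829/1240 ≈ -49724.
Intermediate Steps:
M = -1240 (M = (43 - 74)*((3 + 5)*5) = -248*5 = -31*40 = -1240)
N/M - 49745 = -25971/(-1240) - 49745 = -25971*(-1/1240) - 49745 = 25971/1240 - 49745 = -61657829/1240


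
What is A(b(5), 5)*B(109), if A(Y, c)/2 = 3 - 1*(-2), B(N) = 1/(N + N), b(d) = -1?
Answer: 5/109 ≈ 0.045872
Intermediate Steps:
B(N) = 1/(2*N)
A(Y, c) = 10 (A(Y, c) = 2*(3 - 1*(-2)) = 2*(3 + 2) = 2*5 = 10)
A(b(5), 5)*B(109) = 10*((1/2)/109) = 10*((1/2)*(1/109)) = 10*(1/218) = 5/109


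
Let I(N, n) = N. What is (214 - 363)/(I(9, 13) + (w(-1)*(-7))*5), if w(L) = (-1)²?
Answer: 149/26 ≈ 5.7308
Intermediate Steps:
w(L) = 1
(214 - 363)/(I(9, 13) + (w(-1)*(-7))*5) = (214 - 363)/(9 + (1*(-7))*5) = -149/(9 - 7*5) = -149/(9 - 35) = -149/(-26) = -149*(-1/26) = 149/26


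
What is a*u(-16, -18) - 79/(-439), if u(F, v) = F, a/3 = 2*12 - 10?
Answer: -294929/439 ≈ -671.82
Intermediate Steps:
a = 42 (a = 3*(2*12 - 10) = 3*(24 - 10) = 3*14 = 42)
a*u(-16, -18) - 79/(-439) = 42*(-16) - 79/(-439) = -672 - 79*(-1/439) = -672 + 79/439 = -294929/439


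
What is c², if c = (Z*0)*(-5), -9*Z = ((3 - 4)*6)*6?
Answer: 0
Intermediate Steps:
Z = 4 (Z = -(3 - 4)*6*6/9 = -(-1*6)*6/9 = -(-2)*6/3 = -⅑*(-36) = 4)
c = 0 (c = (4*0)*(-5) = 0*(-5) = 0)
c² = 0² = 0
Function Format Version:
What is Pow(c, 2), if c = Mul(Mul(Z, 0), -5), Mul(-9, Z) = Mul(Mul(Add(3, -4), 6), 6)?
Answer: 0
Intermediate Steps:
Z = 4 (Z = Mul(Rational(-1, 9), Mul(Mul(Add(3, -4), 6), 6)) = Mul(Rational(-1, 9), Mul(Mul(-1, 6), 6)) = Mul(Rational(-1, 9), Mul(-6, 6)) = Mul(Rational(-1, 9), -36) = 4)
c = 0 (c = Mul(Mul(4, 0), -5) = Mul(0, -5) = 0)
Pow(c, 2) = Pow(0, 2) = 0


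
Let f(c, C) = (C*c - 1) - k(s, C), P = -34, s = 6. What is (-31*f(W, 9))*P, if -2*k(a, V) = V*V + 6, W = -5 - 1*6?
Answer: -59551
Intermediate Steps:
W = -11 (W = -5 - 6 = -11)
k(a, V) = -3 - V²/2 (k(a, V) = -(V*V + 6)/2 = -(V² + 6)/2 = -(6 + V²)/2 = -3 - V²/2)
f(c, C) = 2 + C²/2 + C*c (f(c, C) = (C*c - 1) - (-3 - C²/2) = (-1 + C*c) + (3 + C²/2) = 2 + C²/2 + C*c)
(-31*f(W, 9))*P = -31*(2 + (½)*9² + 9*(-11))*(-34) = -31*(2 + (½)*81 - 99)*(-34) = -31*(2 + 81/2 - 99)*(-34) = -31*(-113/2)*(-34) = (3503/2)*(-34) = -59551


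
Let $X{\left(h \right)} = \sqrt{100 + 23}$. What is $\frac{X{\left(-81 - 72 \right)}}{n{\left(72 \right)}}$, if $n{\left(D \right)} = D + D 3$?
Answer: $\frac{\sqrt{123}}{288} \approx 0.038509$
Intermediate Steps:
$X{\left(h \right)} = \sqrt{123}$
$n{\left(D \right)} = 4 D$ ($n{\left(D \right)} = D + 3 D = 4 D$)
$\frac{X{\left(-81 - 72 \right)}}{n{\left(72 \right)}} = \frac{\sqrt{123}}{4 \cdot 72} = \frac{\sqrt{123}}{288}$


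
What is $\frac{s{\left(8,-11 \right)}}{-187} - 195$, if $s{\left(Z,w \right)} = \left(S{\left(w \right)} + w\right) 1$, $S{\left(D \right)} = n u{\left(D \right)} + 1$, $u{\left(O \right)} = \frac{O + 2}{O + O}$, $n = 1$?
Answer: $- \frac{802019}{4114} \approx -194.95$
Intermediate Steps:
$u{\left(O \right)} = \frac{2 + O}{2 O}$
$S{\left(D \right)} = 1 + \frac{2 + D}{2 D}$ ($S{\left(D \right)} = 1 \frac{2 + D}{2 D} + 1 = \frac{2 + D}{2 D} + 1 = 1 + \frac{2 + D}{2 D}$)
$s{\left(Z,w \right)} = \frac{3}{2} + w + \frac{1}{w}$ ($s{\left(Z,w \right)} = \left(\left(\frac{3}{2} + \frac{1}{w}\right) + w\right) 1 = \left(\frac{3}{2} + w + \frac{1}{w}\right) 1 = \frac{3}{2} + w + \frac{1}{w}$)
$\frac{s{\left(8,-11 \right)}}{-187} - 195 = \frac{\frac{3}{2} - 11 + \frac{1}{-11}}{-187} - 195 = \left(\frac{3}{2} - 11 - \frac{1}{11}\right) \left(- \frac{1}{187}\right) - 195 = \left(- \frac{211}{22}\right) \left(- \frac{1}{187}\right) - 195 = \frac{211}{4114} - 195 = - \frac{802019}{4114}$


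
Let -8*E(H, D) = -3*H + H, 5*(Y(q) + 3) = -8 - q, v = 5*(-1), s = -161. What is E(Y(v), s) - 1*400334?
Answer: -4003349/10 ≈ -4.0034e+5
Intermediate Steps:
v = -5
Y(q) = -23/5 - q/5 (Y(q) = -3 + (-8 - q)/5 = -3 + (-8/5 - q/5) = -23/5 - q/5)
E(H, D) = H/4 (E(H, D) = -(-3*H + H)/8 = -(-1)*H/4 = H/4)
E(Y(v), s) - 1*400334 = (-23/5 - ⅕*(-5))/4 - 1*400334 = (-23/5 + 1)/4 - 400334 = (¼)*(-18/5) - 400334 = -9/10 - 400334 = -4003349/10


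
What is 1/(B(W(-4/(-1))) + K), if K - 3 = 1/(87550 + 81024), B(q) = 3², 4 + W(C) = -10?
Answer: 168574/2022889 ≈ 0.083333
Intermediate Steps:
W(C) = -14 (W(C) = -4 - 10 = -14)
B(q) = 9
K = 505723/168574 (K = 3 + 1/(87550 + 81024) = 3 + 1/168574 = 505723/168574 ≈ 3.0000)
1/(B(W(-4/(-1))) + K) = 1/(9 + 505723/168574) = 1/(2022889/168574) = 168574/2022889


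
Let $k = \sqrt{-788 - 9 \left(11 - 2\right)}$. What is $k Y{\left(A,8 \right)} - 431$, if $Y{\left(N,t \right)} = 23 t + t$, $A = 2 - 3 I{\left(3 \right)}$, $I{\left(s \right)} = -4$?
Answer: $-431 + 192 i \sqrt{869} \approx -431.0 + 5659.9 i$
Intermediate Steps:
$A = 14$ ($A = 2 - -12 = 2 + 12 = 14$)
$Y{\left(N,t \right)} = 24 t$
$k = i \sqrt{869}$ ($k = \sqrt{-788 - 81} = \sqrt{-869} = i \sqrt{869} \approx 29.479 i$)
$k Y{\left(A,8 \right)} - 431 = i \sqrt{869} \cdot 24 \cdot 8 - 431 = i \sqrt{869} \cdot 192 - 431 = 192 i \sqrt{869} - 431 = -431 + 192 i \sqrt{869}$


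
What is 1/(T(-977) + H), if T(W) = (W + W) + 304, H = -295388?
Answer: -1/297038 ≈ -3.3666e-6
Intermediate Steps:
T(W) = 304 + 2*W (T(W) = 2*W + 304 = 304 + 2*W)
1/(T(-977) + H) = 1/((304 + 2*(-977)) - 295388) = 1/((304 - 1954) - 295388) = 1/(-1650 - 295388) = 1/(-297038) = -1/297038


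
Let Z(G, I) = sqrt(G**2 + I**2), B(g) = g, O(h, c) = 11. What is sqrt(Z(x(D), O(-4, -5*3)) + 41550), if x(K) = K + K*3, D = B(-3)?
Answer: sqrt(41550 + sqrt(265)) ≈ 203.88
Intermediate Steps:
D = -3
x(K) = 4*K (x(K) = K + 3*K = 4*K)
sqrt(Z(x(D), O(-4, -5*3)) + 41550) = sqrt(sqrt((4*(-3))**2 + 11**2) + 41550) = sqrt(sqrt((-12)**2 + 121) + 41550) = sqrt(sqrt(144 + 121) + 41550) = sqrt(sqrt(265) + 41550) = sqrt(41550 + sqrt(265))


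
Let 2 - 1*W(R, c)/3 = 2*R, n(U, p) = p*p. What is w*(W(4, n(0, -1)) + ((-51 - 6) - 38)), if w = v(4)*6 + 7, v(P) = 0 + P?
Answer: -3503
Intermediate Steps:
v(P) = P
n(U, p) = p²
W(R, c) = 6 - 6*R
w = 31 (w = 4*6 + 7 = 24 + 7 = 31)
w*(W(4, n(0, -1)) + ((-51 - 6) - 38)) = 31*((6 - 6*4) + ((-51 - 6) - 38)) = 31*((6 - 24) + (-57 - 38)) = 31*(-18 - 95) = 31*(-113) = -3503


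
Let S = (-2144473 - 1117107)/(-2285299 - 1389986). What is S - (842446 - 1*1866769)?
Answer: 752936443727/735057 ≈ 1.0243e+6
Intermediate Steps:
S = 652316/735057 (S = -3261580/(-3675285) = -3261580*(-1/3675285) = 652316/735057 ≈ 0.88744)
S - (842446 - 1*1866769) = 652316/735057 - (842446 - 1*1866769) = 652316/735057 - (842446 - 1866769) = 652316/735057 - 1*(-1024323) = 652316/735057 + 1024323 = 752936443727/735057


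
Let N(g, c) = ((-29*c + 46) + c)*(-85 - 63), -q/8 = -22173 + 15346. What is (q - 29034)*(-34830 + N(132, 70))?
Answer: 6355643244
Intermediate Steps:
q = 54616 (q = -8*(-22173 + 15346) = -8*(-6827) = 54616)
N(g, c) = -6808 + 4144*c (N(g, c) = ((46 - 29*c) + c)*(-148) = (46 - 28*c)*(-148) = -6808 + 4144*c)
(q - 29034)*(-34830 + N(132, 70)) = (54616 - 29034)*(-34830 + (-6808 + 4144*70)) = 25582*(-34830 + (-6808 + 290080)) = 25582*(-34830 + 283272) = 25582*248442 = 6355643244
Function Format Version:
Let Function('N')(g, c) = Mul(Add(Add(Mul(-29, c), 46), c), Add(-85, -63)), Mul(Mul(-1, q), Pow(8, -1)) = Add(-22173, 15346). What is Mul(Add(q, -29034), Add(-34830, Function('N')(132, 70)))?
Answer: 6355643244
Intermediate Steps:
q = 54616 (q = Mul(-8, Add(-22173, 15346)) = Mul(-8, -6827) = 54616)
Function('N')(g, c) = Add(-6808, Mul(4144, c)) (Function('N')(g, c) = Mul(Add(Add(46, Mul(-29, c)), c), -148) = Mul(Add(46, Mul(-28, c)), -148) = Add(-6808, Mul(4144, c)))
Mul(Add(q, -29034), Add(-34830, Function('N')(132, 70))) = Mul(Add(54616, -29034), Add(-34830, Add(-6808, Mul(4144, 70)))) = Mul(25582, Add(-34830, Add(-6808, 290080))) = Mul(25582, Add(-34830, 283272)) = Mul(25582, 248442) = 6355643244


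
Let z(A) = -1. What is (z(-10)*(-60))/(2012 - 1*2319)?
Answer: -60/307 ≈ -0.19544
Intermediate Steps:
(z(-10)*(-60))/(2012 - 1*2319) = (-1*(-60))/(2012 - 1*2319) = 60/(2012 - 2319) = 60/(-307) = 60*(-1/307) = -60/307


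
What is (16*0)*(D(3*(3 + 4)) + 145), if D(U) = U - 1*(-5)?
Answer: 0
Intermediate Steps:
D(U) = 5 + U (D(U) = U + 5 = 5 + U)
(16*0)*(D(3*(3 + 4)) + 145) = (16*0)*((5 + 3*(3 + 4)) + 145) = 0*((5 + 3*7) + 145) = 0*((5 + 21) + 145) = 0*(26 + 145) = 0*171 = 0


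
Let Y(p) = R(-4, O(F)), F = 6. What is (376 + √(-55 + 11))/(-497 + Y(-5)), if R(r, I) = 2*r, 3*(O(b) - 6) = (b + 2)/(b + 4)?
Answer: -376/505 - 2*I*√11/505 ≈ -0.74455 - 0.013135*I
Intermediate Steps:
O(b) = 6 + (2 + b)/(3*(4 + b)) (O(b) = 6 + ((b + 2)/(b + 4))/3 = 6 + ((2 + b)/(4 + b))/3 = 6 + (2 + b)/(3*(4 + b)))
Y(p) = -8 (Y(p) = 2*(-4) = -8)
(376 + √(-55 + 11))/(-497 + Y(-5)) = (376 + √(-55 + 11))/(-497 - 8) = (376 + √(-44))/(-505) = (376 + 2*I*√11)*(-1/505) = -376/505 - 2*I*√11/505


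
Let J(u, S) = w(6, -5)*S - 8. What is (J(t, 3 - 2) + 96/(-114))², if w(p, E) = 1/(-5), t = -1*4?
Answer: 737881/9025 ≈ 81.760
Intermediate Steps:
t = -4
w(p, E) = -⅕
J(u, S) = -8 - S/5 (J(u, S) = -S/5 - 8 = -8 - S/5)
(J(t, 3 - 2) + 96/(-114))² = ((-8 - (3 - 2)/5) + 96/(-114))² = ((-8 - ⅕*1) + 96*(-1/114))² = ((-8 - ⅕) - 16/19)² = (-41/5 - 16/19)² = (-859/95)² = 737881/9025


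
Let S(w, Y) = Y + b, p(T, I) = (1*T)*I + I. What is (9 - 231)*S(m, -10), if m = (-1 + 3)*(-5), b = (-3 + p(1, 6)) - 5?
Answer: 1332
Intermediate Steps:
p(T, I) = I + I*T (p(T, I) = T*I + I = I*T + I = I + I*T)
b = 4 (b = (-3 + 6*(1 + 1)) - 5 = (-3 + 6*2) - 5 = (-3 + 12) - 5 = 9 - 5 = 4)
m = -10 (m = 2*(-5) = -10)
S(w, Y) = 4 + Y (S(w, Y) = Y + 4 = 4 + Y)
(9 - 231)*S(m, -10) = (9 - 231)*(4 - 10) = -222*(-6) = 1332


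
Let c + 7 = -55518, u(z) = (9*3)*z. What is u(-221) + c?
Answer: -61492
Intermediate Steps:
u(z) = 27*z
c = -55525 (c = -7 - 55518 = -55525)
u(-221) + c = 27*(-221) - 55525 = -5967 - 55525 = -61492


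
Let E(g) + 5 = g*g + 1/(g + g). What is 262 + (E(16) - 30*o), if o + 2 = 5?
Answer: 13537/32 ≈ 423.03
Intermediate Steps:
o = 3 (o = -2 + 5 = 3)
E(g) = -5 + g² + 1/(2*g) (E(g) = -5 + (g*g + 1/(g + g)) = -5 + (g² + 1/(2*g)) = -5 + g² + 1/(2*g))
262 + (E(16) - 30*o) = 262 + ((-5 + 16² + (½)/16) - 30*3) = 262 + ((-5 + 256 + (½)*(1/16)) - 90) = 262 + ((-5 + 256 + 1/32) - 90) = 262 + (8033/32 - 90) = 262 + 5153/32 = 13537/32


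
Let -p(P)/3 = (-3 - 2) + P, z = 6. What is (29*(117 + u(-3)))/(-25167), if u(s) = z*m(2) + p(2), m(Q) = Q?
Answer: -1334/8389 ≈ -0.15902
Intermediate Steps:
p(P) = 15 - 3*P (p(P) = -3*((-3 - 2) + P) = -3*(-5 + P) = 15 - 3*P)
u(s) = 21 (u(s) = 6*2 + (15 - 3*2) = 12 + (15 - 6) = 12 + 9 = 21)
(29*(117 + u(-3)))/(-25167) = (29*(117 + 21))/(-25167) = (29*138)*(-1/25167) = 4002*(-1/25167) = -1334/8389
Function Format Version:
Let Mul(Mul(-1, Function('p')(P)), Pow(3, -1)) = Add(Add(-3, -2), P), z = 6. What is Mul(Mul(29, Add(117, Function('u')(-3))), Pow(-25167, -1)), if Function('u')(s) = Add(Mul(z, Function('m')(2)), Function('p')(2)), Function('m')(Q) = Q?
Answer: Rational(-1334, 8389) ≈ -0.15902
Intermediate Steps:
Function('p')(P) = Add(15, Mul(-3, P)) (Function('p')(P) = Mul(-3, Add(Add(-3, -2), P)) = Mul(-3, Add(-5, P)) = Add(15, Mul(-3, P)))
Function('u')(s) = 21 (Function('u')(s) = Add(Mul(6, 2), Add(15, Mul(-3, 2))) = Add(12, Add(15, -6)) = Add(12, 9) = 21)
Mul(Mul(29, Add(117, Function('u')(-3))), Pow(-25167, -1)) = Mul(Mul(29, Add(117, 21)), Pow(-25167, -1)) = Mul(Mul(29, 138), Rational(-1, 25167)) = Mul(4002, Rational(-1, 25167)) = Rational(-1334, 8389)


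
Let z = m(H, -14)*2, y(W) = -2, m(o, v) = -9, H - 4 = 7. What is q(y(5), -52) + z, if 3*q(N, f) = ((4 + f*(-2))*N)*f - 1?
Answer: 11177/3 ≈ 3725.7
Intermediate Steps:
H = 11 (H = 4 + 7 = 11)
z = -18 (z = -9*2 = -18)
q(N, f) = -⅓ + N*f*(4 - 2*f)/3 (q(N, f) = (((4 + f*(-2))*N)*f - 1)/3 = (((4 - 2*f)*N)*f - 1)/3 = ((N*(4 - 2*f))*f - 1)/3 = (N*f*(4 - 2*f) - 1)/3 = (-1 + N*f*(4 - 2*f))/3 = -⅓ + N*f*(4 - 2*f)/3)
q(y(5), -52) + z = (-⅓ - ⅔*(-2)*(-52)² + (4/3)*(-2)*(-52)) - 18 = (-⅓ - ⅔*(-2)*2704 + 416/3) - 18 = (-⅓ + 10816/3 + 416/3) - 18 = 11231/3 - 18 = 11177/3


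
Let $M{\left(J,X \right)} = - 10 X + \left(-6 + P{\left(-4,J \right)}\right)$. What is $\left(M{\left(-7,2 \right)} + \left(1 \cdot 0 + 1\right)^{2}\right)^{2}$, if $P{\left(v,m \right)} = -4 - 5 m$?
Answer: $36$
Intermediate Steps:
$M{\left(J,X \right)} = -10 - 10 X - 5 J$ ($M{\left(J,X \right)} = - 10 X - \left(10 + 5 J\right) = -10 - 10 X - 5 J$)
$\left(M{\left(-7,2 \right)} + \left(1 \cdot 0 + 1\right)^{2}\right)^{2} = \left(\left(-10 - 20 - -35\right) + \left(1 \cdot 0 + 1\right)^{2}\right)^{2} = \left(\left(-10 - 20 + 35\right) + \left(0 + 1\right)^{2}\right)^{2} = \left(5 + 1^{2}\right)^{2} = \left(5 + 1\right)^{2} = 6^{2} = 36$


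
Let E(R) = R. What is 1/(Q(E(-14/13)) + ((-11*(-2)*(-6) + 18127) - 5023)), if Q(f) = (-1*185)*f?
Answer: 13/171226 ≈ 7.5923e-5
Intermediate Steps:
Q(f) = -185*f
1/(Q(E(-14/13)) + ((-11*(-2)*(-6) + 18127) - 5023)) = 1/(-(-2590)/13 + ((-11*(-2)*(-6) + 18127) - 5023)) = 1/(-(-2590)/13 + ((22*(-6) + 18127) - 5023)) = 1/(-185*(-14/13) + ((-132 + 18127) - 5023)) = 1/(2590/13 + (17995 - 5023)) = 1/(2590/13 + 12972) = 1/(171226/13) = 13/171226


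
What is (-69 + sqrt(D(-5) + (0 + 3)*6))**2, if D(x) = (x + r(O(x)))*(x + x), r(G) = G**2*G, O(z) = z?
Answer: (69 - sqrt(1318))**2 ≈ 1069.0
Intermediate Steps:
r(G) = G**3
D(x) = 2*x*(x + x**3) (D(x) = (x + x**3)*(x + x) = (x + x**3)*(2*x) = 2*x*(x + x**3))
(-69 + sqrt(D(-5) + (0 + 3)*6))**2 = (-69 + sqrt(2*(-5)**2*(1 + (-5)**2) + (0 + 3)*6))**2 = (-69 + sqrt(2*25*(1 + 25) + 3*6))**2 = (-69 + sqrt(2*25*26 + 18))**2 = (-69 + sqrt(1300 + 18))**2 = (-69 + sqrt(1318))**2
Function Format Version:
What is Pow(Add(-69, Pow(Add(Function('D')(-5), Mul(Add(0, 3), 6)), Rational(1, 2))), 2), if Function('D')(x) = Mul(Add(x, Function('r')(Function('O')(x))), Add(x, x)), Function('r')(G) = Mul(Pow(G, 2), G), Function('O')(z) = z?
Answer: Pow(Add(69, Mul(-1, Pow(1318, Rational(1, 2)))), 2) ≈ 1069.0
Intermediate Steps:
Function('r')(G) = Pow(G, 3)
Function('D')(x) = Mul(2, x, Add(x, Pow(x, 3))) (Function('D')(x) = Mul(Add(x, Pow(x, 3)), Add(x, x)) = Mul(Add(x, Pow(x, 3)), Mul(2, x)) = Mul(2, x, Add(x, Pow(x, 3))))
Pow(Add(-69, Pow(Add(Function('D')(-5), Mul(Add(0, 3), 6)), Rational(1, 2))), 2) = Pow(Add(-69, Pow(Add(Mul(2, Pow(-5, 2), Add(1, Pow(-5, 2))), Mul(Add(0, 3), 6)), Rational(1, 2))), 2) = Pow(Add(-69, Pow(Add(Mul(2, 25, Add(1, 25)), Mul(3, 6)), Rational(1, 2))), 2) = Pow(Add(-69, Pow(Add(Mul(2, 25, 26), 18), Rational(1, 2))), 2) = Pow(Add(-69, Pow(Add(1300, 18), Rational(1, 2))), 2) = Pow(Add(-69, Pow(1318, Rational(1, 2))), 2)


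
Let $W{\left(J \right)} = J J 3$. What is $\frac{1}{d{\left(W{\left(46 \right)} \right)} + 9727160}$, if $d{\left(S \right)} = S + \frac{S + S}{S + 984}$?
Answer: $\frac{611}{5947174446} \approx 1.0274 \cdot 10^{-7}$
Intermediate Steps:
$W{\left(J \right)} = 3 J^{2}$ ($W{\left(J \right)} = J^{2} \cdot 3 = 3 J^{2}$)
$d{\left(S \right)} = S + \frac{2 S}{984 + S}$
$\frac{1}{d{\left(W{\left(46 \right)} \right)} + 9727160} = \frac{1}{\frac{3 \cdot 46^{2} \left(986 + 3 \cdot 46^{2}\right)}{984 + 3 \cdot 46^{2}} + 9727160} = \frac{1}{\frac{3 \cdot 2116 \left(986 + 3 \cdot 2116\right)}{984 + 3 \cdot 2116} + 9727160} = \frac{1}{\frac{6348 \left(986 + 6348\right)}{984 + 6348} + 9727160} = \frac{1}{6348 \cdot \frac{1}{7332} \cdot 7334 + 9727160} = \frac{1}{\frac{3879686}{611} + 9727160} = \frac{1}{\frac{5947174446}{611}} = \frac{611}{5947174446}$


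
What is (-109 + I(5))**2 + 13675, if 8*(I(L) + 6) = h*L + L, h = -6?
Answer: 1768225/64 ≈ 27629.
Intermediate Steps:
I(L) = -6 - 5*L/8 (I(L) = -6 + (-6*L + L)/8 = -6 + (-5*L)/8 = -6 - 5*L/8)
(-109 + I(5))**2 + 13675 = (-109 + (-6 - 5/8*5))**2 + 13675 = (-109 + (-6 - 25/8))**2 + 13675 = (-109 - 73/8)**2 + 13675 = (-945/8)**2 + 13675 = 893025/64 + 13675 = 1768225/64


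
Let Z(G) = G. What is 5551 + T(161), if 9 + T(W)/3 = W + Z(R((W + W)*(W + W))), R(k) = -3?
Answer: 5998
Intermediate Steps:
T(W) = -36 + 3*W (T(W) = -27 + 3*(W - 3) = -27 + 3*(-3 + W) = -27 + (-9 + 3*W) = -36 + 3*W)
5551 + T(161) = 5551 + (-36 + 3*161) = 5551 + (-36 + 483) = 5551 + 447 = 5998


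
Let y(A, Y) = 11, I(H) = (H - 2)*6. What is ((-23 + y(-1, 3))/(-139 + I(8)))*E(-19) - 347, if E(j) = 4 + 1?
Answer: -35681/103 ≈ -346.42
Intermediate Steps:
I(H) = -12 + 6*H (I(H) = (-2 + H)*6 = -12 + 6*H)
E(j) = 5
((-23 + y(-1, 3))/(-139 + I(8)))*E(-19) - 347 = ((-23 + 11)/(-139 + (-12 + 6*8)))*5 - 347 = -12/(-139 + (-12 + 48))*5 - 347 = -12/(-139 + 36)*5 - 347 = -12/(-103)*5 - 347 = -12*(-1/103)*5 - 347 = (12/103)*5 - 347 = 60/103 - 347 = -35681/103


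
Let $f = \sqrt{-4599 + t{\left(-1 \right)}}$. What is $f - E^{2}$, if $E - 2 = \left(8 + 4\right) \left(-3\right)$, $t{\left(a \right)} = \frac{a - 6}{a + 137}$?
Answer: $-1156 + \frac{i \sqrt{21266014}}{68} \approx -1156.0 + 67.816 i$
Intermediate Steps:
$t{\left(a \right)} = \frac{-6 + a}{137 + a}$
$E = -34$ ($E = 2 + \left(8 + 4\right) \left(-3\right) = 2 + 12 \left(-3\right) = 2 - 36 = -34$)
$f = \frac{i \sqrt{21266014}}{68}$ ($f = \sqrt{-4599 + \frac{-6 - 1}{137 - 1}} = \sqrt{-4599 + \frac{1}{136} \left(-7\right)} = \sqrt{-4599 - \frac{7}{136}} = \sqrt{- \frac{625471}{136}} = \frac{i \sqrt{21266014}}{68} \approx 67.816 i$)
$f - E^{2} = \frac{i \sqrt{21266014}}{68} - \left(-34\right)^{2} = \frac{i \sqrt{21266014}}{68} - 1156 = -1156 + \frac{i \sqrt{21266014}}{68}$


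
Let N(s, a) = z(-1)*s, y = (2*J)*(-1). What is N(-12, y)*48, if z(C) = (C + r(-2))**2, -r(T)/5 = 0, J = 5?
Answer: -576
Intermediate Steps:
r(T) = 0 (r(T) = -5*0 = 0)
y = -10 (y = (2*5)*(-1) = 10*(-1) = -10)
z(C) = C**2 (z(C) = (C + 0)**2 = C**2)
N(s, a) = s (N(s, a) = (-1)**2*s = 1*s = s)
N(-12, y)*48 = -12*48 = -576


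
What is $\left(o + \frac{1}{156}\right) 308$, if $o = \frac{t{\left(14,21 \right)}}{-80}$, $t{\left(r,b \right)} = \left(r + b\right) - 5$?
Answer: $- \frac{8855}{78} \approx -113.53$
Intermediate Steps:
$t{\left(r,b \right)} = -5 + b + r$ ($t{\left(r,b \right)} = \left(b + r\right) - 5 = -5 + b + r$)
$o = - \frac{3}{8}$ ($o = \frac{-5 + 21 + 14}{-80} = 30 \left(- \frac{1}{80}\right) = - \frac{3}{8} \approx -0.375$)
$\left(o + \frac{1}{156}\right) 308 = \left(- \frac{3}{8} + \frac{1}{156}\right) 308 = \left(- \frac{115}{312}\right) 308 = - \frac{8855}{78}$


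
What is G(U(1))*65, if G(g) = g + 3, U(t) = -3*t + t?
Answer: 65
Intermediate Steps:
U(t) = -2*t
G(g) = 3 + g
G(U(1))*65 = (3 - 2*1)*65 = (3 - 2)*65 = 1*65 = 65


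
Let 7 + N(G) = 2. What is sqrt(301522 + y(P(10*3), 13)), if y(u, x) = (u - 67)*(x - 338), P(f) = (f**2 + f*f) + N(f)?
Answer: I*sqrt(260078) ≈ 509.98*I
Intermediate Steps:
N(G) = -5 (N(G) = -7 + 2 = -5)
P(f) = -5 + 2*f**2 (P(f) = (f**2 + f*f) - 5 = (f**2 + f**2) - 5 = 2*f**2 - 5 = -5 + 2*f**2)
y(u, x) = (-338 + x)*(-67 + u) (y(u, x) = (-67 + u)*(-338 + x) = (-338 + x)*(-67 + u))
sqrt(301522 + y(P(10*3), 13)) = sqrt(301522 + (22646 - 338*(-5 + 2*(10*3)**2) - 67*13 + (-5 + 2*(10*3)**2)*13)) = sqrt(301522 + (22646 - 338*(-5 + 2*30**2) - 871 + (-5 + 2*30**2)*13)) = sqrt(301522 + (22646 - 338*(-5 + 2*900) - 871 + (-5 + 2*900)*13)) = sqrt(301522 + (22646 - 338*(-5 + 1800) - 871 + (-5 + 1800)*13)) = sqrt(301522 + (22646 - 338*1795 - 871 + 1795*13)) = sqrt(301522 + (22646 - 606710 - 871 + 23335)) = sqrt(301522 - 561600) = sqrt(-260078) = I*sqrt(260078)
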